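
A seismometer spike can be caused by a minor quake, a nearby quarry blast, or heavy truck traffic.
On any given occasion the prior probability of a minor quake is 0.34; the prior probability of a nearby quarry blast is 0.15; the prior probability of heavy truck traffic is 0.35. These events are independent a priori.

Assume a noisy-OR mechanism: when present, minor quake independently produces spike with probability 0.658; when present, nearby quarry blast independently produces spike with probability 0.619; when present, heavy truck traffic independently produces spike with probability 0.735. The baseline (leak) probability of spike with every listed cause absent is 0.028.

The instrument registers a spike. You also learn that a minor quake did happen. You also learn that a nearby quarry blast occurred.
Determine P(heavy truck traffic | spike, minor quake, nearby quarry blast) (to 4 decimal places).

P(heavy truck traffic | spike, minor quake, nearby quarry blast) ≈ 0.3734

Under noisy-OR, P(spike | causes) = 1 − (1−0.028)·∏(1−qᵢ) over the active causes.
Numerator (weight on configurations with heavy truck traffic): 0.966437*0.35 = 0.338253
The normalizing constant is 0.873346*0.65 + 0.966437*0.35 = 0.905928
P(heavy truck traffic | spike, minor quake, nearby quarry blast) = 0.338253/0.905928 ≈ 0.3734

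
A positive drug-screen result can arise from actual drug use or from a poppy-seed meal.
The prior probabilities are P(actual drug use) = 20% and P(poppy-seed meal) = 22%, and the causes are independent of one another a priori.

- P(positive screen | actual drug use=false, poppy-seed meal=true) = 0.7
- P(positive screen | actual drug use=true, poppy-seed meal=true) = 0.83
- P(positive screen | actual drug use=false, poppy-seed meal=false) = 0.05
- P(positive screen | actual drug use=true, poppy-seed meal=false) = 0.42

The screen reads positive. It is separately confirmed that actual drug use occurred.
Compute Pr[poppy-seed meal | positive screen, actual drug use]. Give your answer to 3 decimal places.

Enumerate both values of poppy-seed meal and weight by the priors:
  P(positive screen | actual drug use) = 0.42·0.78 + 0.83·0.22
        = 0.327600 + 0.182600 = 0.510200
Keeping only the poppy-seed meal-present terms gives 0.182600, so
  P(poppy-seed meal | positive screen, actual drug use) = 0.182600 / 0.510200 ≈ 0.358

Pr[poppy-seed meal | positive screen, actual drug use] ≈ 0.358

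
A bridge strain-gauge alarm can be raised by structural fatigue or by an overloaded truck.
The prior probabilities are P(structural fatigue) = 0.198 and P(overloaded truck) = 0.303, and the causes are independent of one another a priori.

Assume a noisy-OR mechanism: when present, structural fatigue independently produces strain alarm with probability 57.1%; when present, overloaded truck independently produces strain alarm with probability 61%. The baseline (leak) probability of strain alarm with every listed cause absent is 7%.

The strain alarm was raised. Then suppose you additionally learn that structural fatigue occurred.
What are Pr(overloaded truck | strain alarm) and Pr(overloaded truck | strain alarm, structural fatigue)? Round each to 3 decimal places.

Pr(overloaded truck | strain alarm) ≈ 0.627; Pr(overloaded truck | strain alarm, structural fatigue) ≈ 0.379

Under noisy-OR, P(strain alarm | causes) = 1 − (1−0.07)·∏(1−qᵢ) over the active causes.
P(strain alarm) = 0.07×0.802×0.697 + 0.6373×0.802×0.303 + 0.60103×0.198×0.697 + 0.844402×0.198×0.303 = 0.039130 + 0.154868 + 0.082946 + 0.050659 = 0.327603
Restricting to configurations with overloaded truck present: 0.154868 + 0.050659 = 0.205527.
Hence the posterior is 0.205527/0.327603 ≈ 0.627.

With the extra evidence:
P(strain alarm | structural fatigue) = 0.60103*0.697 + 0.844402*0.303 = 0.418918 + 0.255854 = 0.674772
The overloaded truck-present share is 0.844402*0.303 = 0.255854.
Hence the posterior is 0.255854/0.674772 ≈ 0.379.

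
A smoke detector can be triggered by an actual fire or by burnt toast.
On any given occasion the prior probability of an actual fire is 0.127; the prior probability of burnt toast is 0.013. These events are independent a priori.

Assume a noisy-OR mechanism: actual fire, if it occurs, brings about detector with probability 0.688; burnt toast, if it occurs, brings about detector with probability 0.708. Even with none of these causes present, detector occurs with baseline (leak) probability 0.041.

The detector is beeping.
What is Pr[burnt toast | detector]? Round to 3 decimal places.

Under noisy-OR, P(detector | causes) = 1 − (1−0.041)·∏(1−qᵢ) over the active causes.
P(detector) = 0.041×0.873×0.987 + 0.719972×0.873×0.013 + 0.700792×0.127×0.987 + 0.912631×0.127×0.013 = 0.035328 + 0.008171 + 0.087844 + 0.001507 = 0.132850
Of this, 0.009678 comes from 0.008171 + 0.001507 (the burnt toast=true cases).
So P(burnt toast | detector) = 0.009678/0.132850 ≈ 0.073.

Pr[burnt toast | detector] ≈ 0.073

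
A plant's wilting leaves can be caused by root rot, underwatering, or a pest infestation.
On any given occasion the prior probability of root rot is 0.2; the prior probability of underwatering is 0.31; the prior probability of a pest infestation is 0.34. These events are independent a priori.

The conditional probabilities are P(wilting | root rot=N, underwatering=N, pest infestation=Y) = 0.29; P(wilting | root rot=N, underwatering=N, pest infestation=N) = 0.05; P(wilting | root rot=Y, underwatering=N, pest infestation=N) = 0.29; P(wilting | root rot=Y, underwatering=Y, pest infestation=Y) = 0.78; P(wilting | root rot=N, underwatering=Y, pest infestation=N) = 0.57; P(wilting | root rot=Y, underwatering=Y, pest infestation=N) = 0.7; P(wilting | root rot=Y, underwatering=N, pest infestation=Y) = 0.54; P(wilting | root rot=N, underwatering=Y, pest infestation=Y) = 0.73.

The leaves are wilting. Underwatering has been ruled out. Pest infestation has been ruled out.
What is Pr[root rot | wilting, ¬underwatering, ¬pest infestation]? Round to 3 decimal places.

Numerator (weight on configurations with root rot): 0.29*0.2 = 0.058000
Denominator P(wilting | ¬underwatering, ¬pest infestation): 0.05*0.8 + 0.29*0.2 = 0.098000
P(root rot | wilting, ¬underwatering, ¬pest infestation) = 0.058000/0.098000 ≈ 0.592

Pr[root rot | wilting, ¬underwatering, ¬pest infestation] ≈ 0.592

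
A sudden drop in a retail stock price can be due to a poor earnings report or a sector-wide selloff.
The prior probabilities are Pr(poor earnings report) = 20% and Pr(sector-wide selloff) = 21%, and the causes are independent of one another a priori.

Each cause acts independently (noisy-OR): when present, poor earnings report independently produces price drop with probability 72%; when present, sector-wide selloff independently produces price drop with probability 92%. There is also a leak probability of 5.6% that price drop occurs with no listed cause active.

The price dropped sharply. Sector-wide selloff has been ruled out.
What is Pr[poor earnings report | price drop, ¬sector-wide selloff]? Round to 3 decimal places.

Pr[poor earnings report | price drop, ¬sector-wide selloff] ≈ 0.767

Under noisy-OR, P(price drop | causes) = 1 − (1−0.056)·∏(1−qᵢ) over the active causes.
P(price drop | ¬sector-wide selloff) = 0.056×0.8 + 0.73568×0.2 = 0.044800 + 0.147136 = 0.191936
Restricting to configurations with poor earnings report present: 0.73568×0.2 = 0.147136.
Hence the posterior is 0.147136/0.191936 ≈ 0.767.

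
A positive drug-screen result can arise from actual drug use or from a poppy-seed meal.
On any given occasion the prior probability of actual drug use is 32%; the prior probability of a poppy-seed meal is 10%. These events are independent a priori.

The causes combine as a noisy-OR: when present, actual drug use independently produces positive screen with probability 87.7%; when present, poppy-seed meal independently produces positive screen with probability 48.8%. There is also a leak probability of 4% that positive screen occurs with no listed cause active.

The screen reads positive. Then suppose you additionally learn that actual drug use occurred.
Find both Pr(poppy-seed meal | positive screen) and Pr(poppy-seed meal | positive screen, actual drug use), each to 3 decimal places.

Under noisy-OR, P(positive screen | causes) = 1 − (1−0.04)·∏(1−qᵢ) over the active causes.
For the numerator, keep only poppy-seed meal=true terms: 0.034577 + 0.030065 = 0.064642
The normalizing constant is 0.04*0.68*0.9 + 0.50848*0.68*0.1 + 0.88192*0.32*0.9 + 0.939543*0.32*0.1 = 0.343115
P(poppy-seed meal | positive screen) = 0.064642/0.343115 ≈ 0.188

Now also conditioning on actual drug use=true:
Enumerate both values of poppy-seed meal and weight by the priors:
  P(positive screen | actual drug use) = 0.88192·0.9 + 0.939543·0.1
        = 0.793728 + 0.093954 = 0.887682
Keeping only the poppy-seed meal-present terms gives 0.093954, so
  P(poppy-seed meal | positive screen, actual drug use) = 0.093954 / 0.887682 ≈ 0.106
The drop from 0.188 to 0.106 is the explaining-away (discounting) effect.

Pr(poppy-seed meal | positive screen) ≈ 0.188; Pr(poppy-seed meal | positive screen, actual drug use) ≈ 0.106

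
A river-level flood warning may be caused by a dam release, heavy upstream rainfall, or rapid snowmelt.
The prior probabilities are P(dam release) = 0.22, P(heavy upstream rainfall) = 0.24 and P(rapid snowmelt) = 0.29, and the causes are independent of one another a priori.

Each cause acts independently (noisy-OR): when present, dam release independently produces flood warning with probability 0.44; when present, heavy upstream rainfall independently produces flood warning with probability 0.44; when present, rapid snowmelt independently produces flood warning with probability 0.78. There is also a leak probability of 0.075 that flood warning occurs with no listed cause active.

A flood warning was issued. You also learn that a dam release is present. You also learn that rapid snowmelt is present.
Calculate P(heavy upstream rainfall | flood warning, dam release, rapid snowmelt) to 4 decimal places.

Under noisy-OR, P(flood warning | causes) = 1 − (1−0.075)·∏(1−qᵢ) over the active causes.
For the numerator, keep only heavy upstream rainfall=true terms: 0.936182×0.24 = 0.224684
Denominator P(flood warning | dam release, rapid snowmelt): 0.88604×0.76 + 0.936182×0.24 = 0.898074
P(heavy upstream rainfall | flood warning, dam release, rapid snowmelt) = 0.224684/0.898074 ≈ 0.2502

P(heavy upstream rainfall | flood warning, dam release, rapid snowmelt) ≈ 0.2502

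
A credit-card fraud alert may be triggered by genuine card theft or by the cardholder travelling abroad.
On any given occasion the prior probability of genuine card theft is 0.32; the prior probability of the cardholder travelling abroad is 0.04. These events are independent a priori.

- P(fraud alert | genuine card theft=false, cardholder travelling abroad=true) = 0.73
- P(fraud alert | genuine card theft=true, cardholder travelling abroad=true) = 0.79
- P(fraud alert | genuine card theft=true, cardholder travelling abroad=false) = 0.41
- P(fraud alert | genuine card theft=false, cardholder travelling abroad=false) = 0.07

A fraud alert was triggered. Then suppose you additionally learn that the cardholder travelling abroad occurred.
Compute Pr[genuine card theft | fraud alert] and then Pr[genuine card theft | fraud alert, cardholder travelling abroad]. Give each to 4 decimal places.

Pr[genuine card theft | fraud alert] ≈ 0.6749; Pr[genuine card theft | fraud alert, cardholder travelling abroad] ≈ 0.3374

Weight on genuine card theft=true, given the evidence: 0.125952 + 0.010112 = 0.136064
Normalizer over all consistent configurations: 0.07·0.68·0.96 + 0.73·0.68·0.04 + 0.41·0.32·0.96 + 0.79·0.32·0.04 = 0.201616
P(genuine card theft | fraud alert) = 0.136064/0.201616 ≈ 0.6749

With the extra evidence:
Numerator (weight on configurations with genuine card theft): 0.79×0.32 = 0.252800
Normalizer over all consistent configurations: 0.73×0.68 + 0.79×0.32 = 0.749200
Posterior = 0.252800 / 0.749200 ≈ 0.3374
This is intercausal reasoning (explaining away): once cardholder travelling abroad accounts for the fraud alert, genuine card theft becomes less likely.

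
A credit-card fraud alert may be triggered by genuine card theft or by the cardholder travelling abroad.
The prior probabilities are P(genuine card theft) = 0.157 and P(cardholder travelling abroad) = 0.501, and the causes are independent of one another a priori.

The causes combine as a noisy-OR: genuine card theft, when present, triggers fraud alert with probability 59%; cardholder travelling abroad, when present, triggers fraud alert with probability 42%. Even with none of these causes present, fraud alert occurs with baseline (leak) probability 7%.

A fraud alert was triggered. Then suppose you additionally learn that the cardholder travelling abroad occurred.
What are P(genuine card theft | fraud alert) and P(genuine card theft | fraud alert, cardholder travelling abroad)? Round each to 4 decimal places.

Under noisy-OR, P(fraud alert | causes) = 1 − (1−0.07)·∏(1−qᵢ) over the active causes.
For the numerator, keep only genuine card theft=true terms: 0.048471 + 0.061262 = 0.109733
Normalizer over all consistent configurations: 0.07·0.843·0.499 + 0.4606·0.843·0.501 + 0.6187·0.157·0.499 + 0.778846·0.157·0.501 = 0.333710
P(genuine card theft | fraud alert) = 0.109733/0.333710 ≈ 0.3288

With the extra evidence:
P(fraud alert | cardholder travelling abroad) = 0.4606·0.843 + 0.778846·0.157 = 0.388286 + 0.122279 = 0.510565
Of this, 0.122279 comes from 0.778846·0.157 (the genuine card theft=true cases).
So P(genuine card theft | fraud alert, cardholder travelling abroad) = 0.122279/0.510565 ≈ 0.2395.

P(genuine card theft | fraud alert) ≈ 0.3288; P(genuine card theft | fraud alert, cardholder travelling abroad) ≈ 0.2395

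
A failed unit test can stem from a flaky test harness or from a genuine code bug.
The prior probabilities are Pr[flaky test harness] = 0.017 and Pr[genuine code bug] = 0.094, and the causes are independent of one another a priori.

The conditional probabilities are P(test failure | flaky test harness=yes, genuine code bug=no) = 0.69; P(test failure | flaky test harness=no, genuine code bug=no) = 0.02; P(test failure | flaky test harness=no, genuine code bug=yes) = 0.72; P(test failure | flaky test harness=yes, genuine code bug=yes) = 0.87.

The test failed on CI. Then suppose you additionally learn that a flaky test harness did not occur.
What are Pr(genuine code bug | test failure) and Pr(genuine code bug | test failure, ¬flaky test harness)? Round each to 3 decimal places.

Pr(genuine code bug | test failure) ≈ 0.705; Pr(genuine code bug | test failure, ¬flaky test harness) ≈ 0.789

Weight on genuine code bug=true, given the evidence: 0.066529 + 0.001390 = 0.067919
Normalizer over all consistent configurations: 0.02*0.983*0.906 + 0.72*0.983*0.094 + 0.69*0.017*0.906 + 0.87*0.017*0.094 = 0.096358
P(genuine code bug | test failure) = 0.067919/0.096358 ≈ 0.705

Now also conditioning on flaky test harness≠true:
Sum P(test failure|·) weighted by the priors over both values of genuine code bug:
  P(test failure | ¬flaky test harness) = 0.02×0.906 + 0.72×0.094
        = 0.018120 + 0.067680 = 0.085800
Keeping only the genuine code bug-present terms gives 0.067680, so
  P(genuine code bug | test failure, ¬flaky test harness) = 0.067680 / 0.085800 ≈ 0.789
Ruling out flaky test harness raises the posterior on genuine code bug — the flip side of explaining away.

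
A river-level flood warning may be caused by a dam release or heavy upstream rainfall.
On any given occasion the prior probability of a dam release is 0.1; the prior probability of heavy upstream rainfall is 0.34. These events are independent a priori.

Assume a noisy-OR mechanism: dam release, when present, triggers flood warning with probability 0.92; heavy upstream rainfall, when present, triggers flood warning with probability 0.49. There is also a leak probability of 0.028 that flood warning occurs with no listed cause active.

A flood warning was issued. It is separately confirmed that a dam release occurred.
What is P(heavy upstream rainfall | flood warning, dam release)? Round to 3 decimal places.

P(heavy upstream rainfall | flood warning, dam release) ≈ 0.349

Under noisy-OR, P(flood warning | causes) = 1 − (1−0.028)·∏(1−qᵢ) over the active causes.
P(flood warning | dam release) = 0.92224×0.66 + 0.960342×0.34 = 0.608678 + 0.326516 = 0.935194
Of this, 0.326516 comes from 0.960342×0.34 (the heavy upstream rainfall=true cases).
So P(heavy upstream rainfall | flood warning, dam release) = 0.326516/0.935194 ≈ 0.349.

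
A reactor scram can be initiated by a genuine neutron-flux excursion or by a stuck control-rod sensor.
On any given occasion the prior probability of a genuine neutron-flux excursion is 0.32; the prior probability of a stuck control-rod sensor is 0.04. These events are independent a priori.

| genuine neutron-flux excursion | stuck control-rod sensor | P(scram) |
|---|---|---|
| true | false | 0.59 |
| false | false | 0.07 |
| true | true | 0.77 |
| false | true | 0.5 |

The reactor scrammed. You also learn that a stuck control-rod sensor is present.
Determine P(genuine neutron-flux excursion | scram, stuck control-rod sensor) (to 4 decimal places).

Sum P(scram|·) weighted by the priors over both values of genuine neutron-flux excursion:
  P(scram | stuck control-rod sensor) = 0.5·0.68 + 0.77·0.32
        = 0.340000 + 0.246400 = 0.586400
Configurations with genuine neutron-flux excursion contribute 0.246400, so
  P(genuine neutron-flux excursion | scram, stuck control-rod sensor) = 0.246400 / 0.586400 ≈ 0.4202

P(genuine neutron-flux excursion | scram, stuck control-rod sensor) ≈ 0.4202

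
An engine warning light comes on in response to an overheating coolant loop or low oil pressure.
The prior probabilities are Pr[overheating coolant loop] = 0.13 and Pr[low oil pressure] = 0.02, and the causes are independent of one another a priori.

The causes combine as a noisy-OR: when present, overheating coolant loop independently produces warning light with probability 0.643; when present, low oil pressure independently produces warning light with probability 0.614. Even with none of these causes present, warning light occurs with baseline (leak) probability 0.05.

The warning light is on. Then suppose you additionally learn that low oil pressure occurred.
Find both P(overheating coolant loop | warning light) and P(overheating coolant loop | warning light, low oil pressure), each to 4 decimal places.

P(overheating coolant loop | warning light) ≈ 0.6171; P(overheating coolant loop | warning light, low oil pressure) ≈ 0.1702

Under noisy-OR, P(warning light | causes) = 1 − (1−0.05)·∏(1−qᵢ) over the active causes.
For the numerator, keep only overheating coolant loop=true terms: 0.084192 + 0.002260 = 0.086452
Denominator P(warning light): 0.05×0.87×0.98 + 0.6333×0.87×0.02 + 0.66085×0.13×0.98 + 0.869088×0.13×0.02 = 0.140101
P(overheating coolant loop | warning light) = 0.086452/0.140101 ≈ 0.6171

Now condition on the additional information:
Sum P(warning light|·) weighted by the priors over both values of overheating coolant loop:
  P(warning light | low oil pressure) = 0.6333×0.87 + 0.869088×0.13
        = 0.550971 + 0.112981 = 0.663952
Configurations with overheating coolant loop contribute 0.112981, so
  P(overheating coolant loop | warning light, low oil pressure) = 0.112981 / 0.663952 ≈ 0.1702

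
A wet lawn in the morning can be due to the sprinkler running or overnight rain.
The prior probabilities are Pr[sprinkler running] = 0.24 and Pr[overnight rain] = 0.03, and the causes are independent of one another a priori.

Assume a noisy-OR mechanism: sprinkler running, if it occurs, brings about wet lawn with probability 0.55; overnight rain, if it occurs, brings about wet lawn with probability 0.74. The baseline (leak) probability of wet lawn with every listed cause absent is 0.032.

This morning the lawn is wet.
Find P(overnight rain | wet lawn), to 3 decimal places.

Under noisy-OR, P(wet lawn | causes) = 1 − (1−0.032)·∏(1−qᵢ) over the active causes.
Weight on overnight rain=true, given the evidence: 0.017062 + 0.006385 = 0.023447
Denominator P(wet lawn): 0.032*0.76*0.97 + 0.74832*0.76*0.03 + 0.5644*0.24*0.97 + 0.886744*0.24*0.03 = 0.178429
P(overnight rain | wet lawn) = 0.023447/0.178429 ≈ 0.131

P(overnight rain | wet lawn) ≈ 0.131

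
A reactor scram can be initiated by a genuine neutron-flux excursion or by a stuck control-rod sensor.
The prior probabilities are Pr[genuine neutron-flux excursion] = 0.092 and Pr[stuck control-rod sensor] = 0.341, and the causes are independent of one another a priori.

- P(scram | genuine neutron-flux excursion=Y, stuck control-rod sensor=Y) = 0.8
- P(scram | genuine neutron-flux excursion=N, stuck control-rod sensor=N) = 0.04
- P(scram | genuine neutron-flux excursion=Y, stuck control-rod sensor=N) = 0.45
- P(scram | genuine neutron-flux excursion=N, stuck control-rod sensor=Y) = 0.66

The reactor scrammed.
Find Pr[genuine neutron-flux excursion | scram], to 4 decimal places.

P(scram) = 0.04×0.908×0.659 + 0.66×0.908×0.341 + 0.45×0.092×0.659 + 0.8×0.092×0.341 = 0.023935 + 0.204354 + 0.027283 + 0.025098 = 0.280670
Restricting to configurations with genuine neutron-flux excursion present: 0.027283 + 0.025098 = 0.052381.
P(genuine neutron-flux excursion | scram) = 0.052381 / 0.280670 ≈ 0.1866

Pr[genuine neutron-flux excursion | scram] ≈ 0.1866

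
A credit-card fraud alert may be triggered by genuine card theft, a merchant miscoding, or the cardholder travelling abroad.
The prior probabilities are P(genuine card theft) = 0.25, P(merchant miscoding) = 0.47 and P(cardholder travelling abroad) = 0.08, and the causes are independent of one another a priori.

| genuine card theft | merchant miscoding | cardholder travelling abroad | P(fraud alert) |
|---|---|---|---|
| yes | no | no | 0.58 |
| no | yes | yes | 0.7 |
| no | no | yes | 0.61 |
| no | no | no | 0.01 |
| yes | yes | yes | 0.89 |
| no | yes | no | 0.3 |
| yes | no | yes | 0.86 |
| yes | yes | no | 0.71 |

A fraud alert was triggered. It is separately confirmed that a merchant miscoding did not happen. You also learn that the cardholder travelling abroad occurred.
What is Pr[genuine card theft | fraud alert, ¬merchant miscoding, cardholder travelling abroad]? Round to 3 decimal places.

Pr[genuine card theft | fraud alert, ¬merchant miscoding, cardholder travelling abroad] ≈ 0.320

Numerator (weight on configurations with genuine card theft): 0.86·0.25 = 0.215000
Denominator P(fraud alert | ¬merchant miscoding, cardholder travelling abroad): 0.61·0.75 + 0.86·0.25 = 0.672500
Posterior = 0.215000 / 0.672500 ≈ 0.320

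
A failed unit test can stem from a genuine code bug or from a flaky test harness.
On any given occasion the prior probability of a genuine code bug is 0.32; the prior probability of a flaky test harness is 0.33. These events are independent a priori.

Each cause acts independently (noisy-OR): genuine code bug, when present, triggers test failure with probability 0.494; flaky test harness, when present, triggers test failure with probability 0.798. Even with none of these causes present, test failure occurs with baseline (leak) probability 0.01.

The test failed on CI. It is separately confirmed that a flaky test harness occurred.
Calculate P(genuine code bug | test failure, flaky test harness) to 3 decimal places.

Under noisy-OR, P(test failure | causes) = 1 − (1−0.01)·∏(1−qᵢ) over the active causes.
By total probability over both values of genuine code bug:
  P(test failure | flaky test harness) = 0.80002*0.68 + 0.89881*0.32
        = 0.544014 + 0.287619 = 0.831633
Configurations with genuine code bug contribute 0.287619, so
  P(genuine code bug | test failure, flaky test harness) = 0.287619 / 0.831633 ≈ 0.346

P(genuine code bug | test failure, flaky test harness) ≈ 0.346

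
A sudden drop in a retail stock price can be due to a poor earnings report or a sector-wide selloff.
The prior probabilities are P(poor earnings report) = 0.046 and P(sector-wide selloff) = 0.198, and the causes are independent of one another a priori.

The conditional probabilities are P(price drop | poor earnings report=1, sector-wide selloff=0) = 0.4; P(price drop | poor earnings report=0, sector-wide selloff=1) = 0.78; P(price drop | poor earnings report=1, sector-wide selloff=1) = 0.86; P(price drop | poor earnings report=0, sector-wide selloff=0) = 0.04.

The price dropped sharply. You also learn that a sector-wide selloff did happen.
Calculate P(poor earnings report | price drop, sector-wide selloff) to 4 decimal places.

P(poor earnings report | price drop, sector-wide selloff) ≈ 0.0505

For the numerator, keep only poor earnings report=true terms: 0.86*0.046 = 0.039560
Denominator P(price drop | sector-wide selloff): 0.78*0.954 + 0.86*0.046 = 0.783680
Posterior = 0.039560 / 0.783680 ≈ 0.0505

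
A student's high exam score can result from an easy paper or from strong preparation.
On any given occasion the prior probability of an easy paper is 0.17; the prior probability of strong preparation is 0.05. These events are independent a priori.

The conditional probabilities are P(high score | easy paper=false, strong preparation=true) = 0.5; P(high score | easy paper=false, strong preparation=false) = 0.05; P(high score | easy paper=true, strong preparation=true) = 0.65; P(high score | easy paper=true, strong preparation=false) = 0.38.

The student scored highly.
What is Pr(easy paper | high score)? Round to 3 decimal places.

P(high score) = 0.05*0.83*0.95 + 0.5*0.83*0.05 + 0.38*0.17*0.95 + 0.65*0.17*0.05 = 0.039425 + 0.020750 + 0.061370 + 0.005525 = 0.127070
The easy paper-present share is 0.061370 + 0.005525 = 0.066895.
Hence the posterior is 0.066895/0.127070 ≈ 0.526.

Pr(easy paper | high score) ≈ 0.526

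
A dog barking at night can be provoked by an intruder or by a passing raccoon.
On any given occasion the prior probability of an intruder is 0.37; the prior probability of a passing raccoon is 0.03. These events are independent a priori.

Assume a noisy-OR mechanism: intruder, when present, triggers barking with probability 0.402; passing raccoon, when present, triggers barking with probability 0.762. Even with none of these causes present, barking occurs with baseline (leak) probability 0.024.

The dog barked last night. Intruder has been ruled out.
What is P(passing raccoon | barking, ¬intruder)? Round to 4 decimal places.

Under noisy-OR, P(barking | causes) = 1 − (1−0.024)·∏(1−qᵢ) over the active causes.
Weight on passing raccoon=true, given the evidence: 0.767712*0.03 = 0.023031
Denominator P(barking | ¬intruder): 0.024*0.97 + 0.767712*0.03 = 0.046311
Posterior = 0.023031 / 0.046311 ≈ 0.4973

P(passing raccoon | barking, ¬intruder) ≈ 0.4973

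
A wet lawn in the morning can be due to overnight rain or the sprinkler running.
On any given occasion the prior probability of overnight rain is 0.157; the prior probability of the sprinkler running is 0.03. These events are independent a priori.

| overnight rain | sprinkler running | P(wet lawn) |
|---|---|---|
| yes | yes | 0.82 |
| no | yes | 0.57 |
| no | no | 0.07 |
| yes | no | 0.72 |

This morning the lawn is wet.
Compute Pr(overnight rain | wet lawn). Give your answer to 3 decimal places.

Pr(overnight rain | wet lawn) ≈ 0.613

Enumerate the 4 (overnight rain, sprinkler running) configurations and weight by the priors:
  P(wet lawn) = 0.07×0.843×0.97 + 0.57×0.843×0.03 + 0.72×0.157×0.97 + 0.82×0.157×0.03
        = 0.057240 + 0.014415 + 0.109649 + 0.003862 = 0.185166
Keeping only the overnight rain-present terms gives 0.113511, so
  P(overnight rain | wet lawn) = 0.113511 / 0.185166 ≈ 0.613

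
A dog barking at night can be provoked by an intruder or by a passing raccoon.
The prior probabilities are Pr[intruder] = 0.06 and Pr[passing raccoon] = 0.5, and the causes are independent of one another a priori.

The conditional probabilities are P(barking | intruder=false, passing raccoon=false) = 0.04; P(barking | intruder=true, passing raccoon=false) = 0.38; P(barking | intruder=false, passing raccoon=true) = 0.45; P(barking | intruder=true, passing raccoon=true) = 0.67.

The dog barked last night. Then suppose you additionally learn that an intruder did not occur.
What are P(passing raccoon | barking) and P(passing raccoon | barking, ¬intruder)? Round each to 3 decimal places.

P(barking) = 0.04·0.94·0.5 + 0.45·0.94·0.5 + 0.38·0.06·0.5 + 0.67·0.06·0.5 = 0.018800 + 0.211500 + 0.011400 + 0.020100 = 0.261800
Of this, 0.231600 comes from 0.211500 + 0.020100 (the passing raccoon=true cases).
P(passing raccoon | barking) = 0.231600 / 0.261800 ≈ 0.885

Now also conditioning on intruder≠true:
Weight on passing raccoon=true, given the evidence: 0.45*0.5 = 0.225000
Denominator P(barking | ¬intruder): 0.04*0.5 + 0.45*0.5 = 0.245000
P(passing raccoon | barking, ¬intruder) = 0.225000/0.245000 ≈ 0.918

P(passing raccoon | barking) ≈ 0.885; P(passing raccoon | barking, ¬intruder) ≈ 0.918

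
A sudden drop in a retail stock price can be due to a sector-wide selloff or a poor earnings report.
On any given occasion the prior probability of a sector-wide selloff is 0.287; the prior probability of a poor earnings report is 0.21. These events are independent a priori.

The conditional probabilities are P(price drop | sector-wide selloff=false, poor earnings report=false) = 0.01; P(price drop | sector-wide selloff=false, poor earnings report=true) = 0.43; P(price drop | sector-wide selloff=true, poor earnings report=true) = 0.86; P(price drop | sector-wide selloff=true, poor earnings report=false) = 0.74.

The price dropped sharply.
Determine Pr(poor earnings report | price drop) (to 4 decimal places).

Pr(poor earnings report | price drop) ≈ 0.4013

For the numerator, keep only poor earnings report=true terms: 0.064384 + 0.051832 = 0.116216
Normalizer over all consistent configurations: 0.01×0.713×0.79 + 0.43×0.713×0.21 + 0.74×0.287×0.79 + 0.86×0.287×0.21 = 0.289629
Posterior = 0.116216 / 0.289629 ≈ 0.4013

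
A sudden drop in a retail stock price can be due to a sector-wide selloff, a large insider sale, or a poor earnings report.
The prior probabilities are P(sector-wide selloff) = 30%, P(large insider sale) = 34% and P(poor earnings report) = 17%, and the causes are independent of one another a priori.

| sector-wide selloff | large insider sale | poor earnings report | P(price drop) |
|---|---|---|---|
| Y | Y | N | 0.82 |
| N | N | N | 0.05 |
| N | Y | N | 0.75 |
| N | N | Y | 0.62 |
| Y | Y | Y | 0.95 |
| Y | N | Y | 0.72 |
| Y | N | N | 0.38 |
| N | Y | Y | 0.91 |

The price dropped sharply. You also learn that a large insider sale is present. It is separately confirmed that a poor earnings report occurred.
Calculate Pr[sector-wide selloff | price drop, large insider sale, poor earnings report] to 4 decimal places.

Pr[sector-wide selloff | price drop, large insider sale, poor earnings report] ≈ 0.3091

Numerator (weight on configurations with sector-wide selloff): 0.95×0.3 = 0.285000
The normalizing constant is 0.91×0.7 + 0.95×0.3 = 0.922000
P(sector-wide selloff | price drop, large insider sale, poor earnings report) = 0.285000/0.922000 ≈ 0.3091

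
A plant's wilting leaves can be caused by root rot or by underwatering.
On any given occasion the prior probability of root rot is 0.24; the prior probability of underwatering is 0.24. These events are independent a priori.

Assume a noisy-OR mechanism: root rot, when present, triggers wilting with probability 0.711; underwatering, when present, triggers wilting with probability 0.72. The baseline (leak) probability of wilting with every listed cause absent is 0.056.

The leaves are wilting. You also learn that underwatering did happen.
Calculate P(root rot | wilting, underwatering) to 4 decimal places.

Under noisy-OR, P(wilting | causes) = 1 − (1−0.056)·∏(1−qᵢ) over the active causes.
For the numerator, keep only root rot=true terms: 0.923612·0.24 = 0.221667
Normalizer over all consistent configurations: 0.73568·0.76 + 0.923612·0.24 = 0.780784
P(root rot | wilting, underwatering) = 0.221667/0.780784 ≈ 0.2839

P(root rot | wilting, underwatering) ≈ 0.2839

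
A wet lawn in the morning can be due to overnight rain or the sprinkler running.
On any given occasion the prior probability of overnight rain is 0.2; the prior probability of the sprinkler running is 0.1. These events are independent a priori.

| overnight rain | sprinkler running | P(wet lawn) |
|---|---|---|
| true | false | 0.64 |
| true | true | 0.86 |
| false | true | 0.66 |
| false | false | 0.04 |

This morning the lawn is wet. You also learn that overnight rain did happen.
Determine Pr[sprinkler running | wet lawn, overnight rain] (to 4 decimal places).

Enumerate both values of sprinkler running and weight by the priors:
  P(wet lawn | overnight rain) = 0.64*0.9 + 0.86*0.1
        = 0.576000 + 0.086000 = 0.662000
Configurations with sprinkler running contribute 0.086000, so
  P(sprinkler running | wet lawn, overnight rain) = 0.086000 / 0.662000 ≈ 0.1299

Pr[sprinkler running | wet lawn, overnight rain] ≈ 0.1299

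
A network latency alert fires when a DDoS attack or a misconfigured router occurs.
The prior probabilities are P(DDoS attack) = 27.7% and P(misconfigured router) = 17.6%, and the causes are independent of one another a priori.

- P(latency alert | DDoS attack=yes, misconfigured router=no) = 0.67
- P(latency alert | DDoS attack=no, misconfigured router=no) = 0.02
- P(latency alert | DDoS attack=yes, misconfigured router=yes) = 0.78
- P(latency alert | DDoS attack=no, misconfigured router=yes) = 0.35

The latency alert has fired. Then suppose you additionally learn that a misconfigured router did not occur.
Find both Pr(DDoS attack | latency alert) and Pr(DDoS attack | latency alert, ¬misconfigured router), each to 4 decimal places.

Pr(DDoS attack | latency alert) ≈ 0.7718; Pr(DDoS attack | latency alert, ¬misconfigured router) ≈ 0.9277

For the numerator, keep only DDoS attack=true terms: 0.152926 + 0.038027 = 0.190953
The normalizing constant is 0.02·0.723·0.824 + 0.35·0.723·0.176 + 0.67·0.277·0.824 + 0.78·0.277·0.176 = 0.247405
P(DDoS attack | latency alert) = 0.190953/0.247405 ≈ 0.7718

Now condition on the additional information:
Sum P(latency alert|·) weighted by the priors over both values of DDoS attack:
  P(latency alert | ¬misconfigured router) = 0.02*0.723 + 0.67*0.277
        = 0.014460 + 0.185590 = 0.200050
The terms with DDoS attack present sum to 0.185590, so
  P(DDoS attack | latency alert, ¬misconfigured router) = 0.185590 / 0.200050 ≈ 0.9277
Ruling out misconfigured router raises the posterior on DDoS attack — the flip side of explaining away.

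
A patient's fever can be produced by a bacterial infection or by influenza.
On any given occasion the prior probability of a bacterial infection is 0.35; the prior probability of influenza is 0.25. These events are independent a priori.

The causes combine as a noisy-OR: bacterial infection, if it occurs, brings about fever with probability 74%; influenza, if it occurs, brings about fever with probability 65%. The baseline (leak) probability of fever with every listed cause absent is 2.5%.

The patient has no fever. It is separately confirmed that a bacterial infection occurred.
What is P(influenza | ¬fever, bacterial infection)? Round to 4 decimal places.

P(influenza | ¬fever, bacterial infection) ≈ 0.1045

Under noisy-OR, P(fever | causes) = 1 − (1−0.025)·∏(1−qᵢ) over the active causes.
P(¬fever | bacterial infection) = 0.2535×0.75 + 0.088725×0.25 = 0.190125 + 0.022181 = 0.212306
Restricting to configurations with influenza present: 0.088725×0.25 = 0.022181.
Hence the posterior is 0.022181/0.212306 ≈ 0.1045.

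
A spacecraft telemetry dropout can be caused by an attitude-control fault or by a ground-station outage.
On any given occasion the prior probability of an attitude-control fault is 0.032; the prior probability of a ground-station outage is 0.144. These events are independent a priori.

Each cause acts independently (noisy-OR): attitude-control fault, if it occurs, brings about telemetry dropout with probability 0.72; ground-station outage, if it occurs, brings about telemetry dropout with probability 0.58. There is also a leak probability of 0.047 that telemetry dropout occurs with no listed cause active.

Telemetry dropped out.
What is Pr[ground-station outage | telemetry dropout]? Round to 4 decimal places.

Under noisy-OR, P(telemetry dropout | causes) = 1 − (1−0.047)·∏(1−qᵢ) over the active causes.
Numerator (weight on configurations with ground-station outage): 0.083599 + 0.004092 = 0.087691
Denominator P(telemetry dropout): 0.047·0.968·0.856 + 0.59974·0.968·0.144 + 0.73316·0.032·0.856 + 0.887927·0.032·0.144 = 0.146719
Posterior = 0.087691 / 0.146719 ≈ 0.5977

Pr[ground-station outage | telemetry dropout] ≈ 0.5977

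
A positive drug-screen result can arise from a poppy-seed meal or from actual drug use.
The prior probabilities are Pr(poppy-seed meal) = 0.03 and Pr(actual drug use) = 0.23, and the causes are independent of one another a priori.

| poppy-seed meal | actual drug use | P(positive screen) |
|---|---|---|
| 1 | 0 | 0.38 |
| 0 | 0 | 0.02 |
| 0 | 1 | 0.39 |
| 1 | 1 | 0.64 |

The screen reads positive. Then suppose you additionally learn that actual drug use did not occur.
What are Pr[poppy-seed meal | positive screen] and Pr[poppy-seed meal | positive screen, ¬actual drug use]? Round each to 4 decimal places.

For the numerator, keep only poppy-seed meal=true terms: 0.008778 + 0.004416 = 0.013194
Denominator P(positive screen): 0.02·0.97·0.77 + 0.39·0.97·0.23 + 0.38·0.03·0.77 + 0.64·0.03·0.23 = 0.115141
P(poppy-seed meal | positive screen) = 0.013194/0.115141 ≈ 0.1146

With the extra evidence:
P(positive screen | ¬actual drug use) = 0.02·0.97 + 0.38·0.03 = 0.019400 + 0.011400 = 0.030800
Restricting to configurations with poppy-seed meal present: 0.38·0.03 = 0.011400.
P(poppy-seed meal | positive screen, ¬actual drug use) = 0.011400 / 0.030800 ≈ 0.3701
Ruling out actual drug use raises the posterior on poppy-seed meal — the flip side of explaining away.

Pr[poppy-seed meal | positive screen] ≈ 0.1146; Pr[poppy-seed meal | positive screen, ¬actual drug use] ≈ 0.3701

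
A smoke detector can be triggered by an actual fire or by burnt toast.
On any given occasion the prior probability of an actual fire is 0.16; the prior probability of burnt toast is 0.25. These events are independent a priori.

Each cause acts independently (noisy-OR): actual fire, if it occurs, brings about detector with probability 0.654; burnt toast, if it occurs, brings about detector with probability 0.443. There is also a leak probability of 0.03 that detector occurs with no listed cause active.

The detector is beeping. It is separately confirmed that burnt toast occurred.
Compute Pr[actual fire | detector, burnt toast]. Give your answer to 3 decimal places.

Pr[actual fire | detector, burnt toast] ≈ 0.252

Under noisy-OR, P(detector | causes) = 1 − (1−0.03)·∏(1−qᵢ) over the active causes.
For the numerator, keep only actual fire=true terms: 0.81306*0.16 = 0.130090
Normalizer over all consistent configurations: 0.45971*0.84 + 0.81306*0.16 = 0.516246
P(actual fire | detector, burnt toast) = 0.130090/0.516246 ≈ 0.252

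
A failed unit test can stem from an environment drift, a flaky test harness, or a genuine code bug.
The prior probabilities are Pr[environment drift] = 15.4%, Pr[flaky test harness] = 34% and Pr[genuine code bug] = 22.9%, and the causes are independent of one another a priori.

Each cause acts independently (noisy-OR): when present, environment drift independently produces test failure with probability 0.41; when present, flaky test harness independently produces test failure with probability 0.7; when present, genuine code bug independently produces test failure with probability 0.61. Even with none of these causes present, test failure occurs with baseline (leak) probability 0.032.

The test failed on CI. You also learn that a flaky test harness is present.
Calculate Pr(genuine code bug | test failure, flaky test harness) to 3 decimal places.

Pr(genuine code bug | test failure, flaky test harness) ≈ 0.267

Under noisy-OR, P(test failure | causes) = 1 − (1−0.032)·∏(1−qᵢ) over the active causes.
Enumerate the 4 (environment drift, genuine code bug) configurations and weight by the priors:
  P(test failure | flaky test harness) = 0.7096·0.846·0.771 + 0.886744·0.846·0.229 + 0.828664·0.154·0.771 + 0.933179·0.154·0.229
        = 0.462848 + 0.171792 + 0.098391 + 0.032909 = 0.765940
The terms with genuine code bug present sum to 0.204701, so
  P(genuine code bug | test failure, flaky test harness) = 0.204701 / 0.765940 ≈ 0.267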